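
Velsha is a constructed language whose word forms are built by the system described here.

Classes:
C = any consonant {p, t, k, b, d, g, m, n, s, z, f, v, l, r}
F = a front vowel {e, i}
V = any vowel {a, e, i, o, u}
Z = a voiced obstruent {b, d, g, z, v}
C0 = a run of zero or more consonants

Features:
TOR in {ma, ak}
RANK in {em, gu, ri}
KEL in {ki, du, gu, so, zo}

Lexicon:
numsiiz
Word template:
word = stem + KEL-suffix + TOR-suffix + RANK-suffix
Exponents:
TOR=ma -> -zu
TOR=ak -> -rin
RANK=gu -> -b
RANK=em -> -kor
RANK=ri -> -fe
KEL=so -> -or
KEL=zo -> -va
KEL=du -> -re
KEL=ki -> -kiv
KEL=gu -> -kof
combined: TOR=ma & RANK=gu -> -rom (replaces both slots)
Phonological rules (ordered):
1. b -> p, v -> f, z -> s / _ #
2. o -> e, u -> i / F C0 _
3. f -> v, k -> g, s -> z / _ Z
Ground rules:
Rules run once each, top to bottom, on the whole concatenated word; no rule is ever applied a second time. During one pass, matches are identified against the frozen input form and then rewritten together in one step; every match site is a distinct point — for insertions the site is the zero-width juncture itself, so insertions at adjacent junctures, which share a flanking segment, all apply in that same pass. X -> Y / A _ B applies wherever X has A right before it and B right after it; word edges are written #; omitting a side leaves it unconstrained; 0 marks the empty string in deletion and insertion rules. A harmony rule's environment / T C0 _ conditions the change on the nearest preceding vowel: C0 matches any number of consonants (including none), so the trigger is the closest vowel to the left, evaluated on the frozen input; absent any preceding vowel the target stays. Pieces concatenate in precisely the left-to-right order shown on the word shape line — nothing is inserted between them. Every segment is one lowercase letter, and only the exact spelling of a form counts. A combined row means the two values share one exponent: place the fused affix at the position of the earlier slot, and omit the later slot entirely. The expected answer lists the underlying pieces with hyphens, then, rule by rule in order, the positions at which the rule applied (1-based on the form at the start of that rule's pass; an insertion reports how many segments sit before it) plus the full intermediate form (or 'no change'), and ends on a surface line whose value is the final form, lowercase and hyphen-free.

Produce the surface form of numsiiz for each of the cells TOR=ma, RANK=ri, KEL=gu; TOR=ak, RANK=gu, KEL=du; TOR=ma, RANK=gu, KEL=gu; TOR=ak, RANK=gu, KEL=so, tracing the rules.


cell TOR=ma, RANK=ri, KEL=gu:
underlying: numsiiz-kof-zu-fe
1. b -> p, v -> f, z -> s / _ #: no change
2. o -> e, u -> i / F C0 _: fires at position(s) 9: numsiizkefzufe
3. f -> v, k -> g, s -> z / _ Z: fires at position(s) 10: numsiizkevzufe
surface: numsiizkevzufe

cell TOR=ak, RANK=gu, KEL=du:
underlying: numsiiz-re-rin-b
1. b -> p, v -> f, z -> s / _ #: fires at position(s) 13: numsiizrerinp
2. o -> e, u -> i / F C0 _: no change
3. f -> v, k -> g, s -> z / _ Z: no change
surface: numsiizrerinp

cell TOR=ma, RANK=gu, KEL=gu:
underlying: numsiiz-kof-rom
1. b -> p, v -> f, z -> s / _ #: no change
2. o -> e, u -> i / F C0 _: fires at position(s) 9: numsiizkefrom
3. f -> v, k -> g, s -> z / _ Z: no change
surface: numsiizkefrom

cell TOR=ak, RANK=gu, KEL=so:
underlying: numsiiz-or-rin-b
1. b -> p, v -> f, z -> s / _ #: fires at position(s) 13: numsiizorrinp
2. o -> e, u -> i / F C0 _: fires at position(s) 8: numsiizerrinp
3. f -> v, k -> g, s -> z / _ Z: no change
surface: numsiizerrinp


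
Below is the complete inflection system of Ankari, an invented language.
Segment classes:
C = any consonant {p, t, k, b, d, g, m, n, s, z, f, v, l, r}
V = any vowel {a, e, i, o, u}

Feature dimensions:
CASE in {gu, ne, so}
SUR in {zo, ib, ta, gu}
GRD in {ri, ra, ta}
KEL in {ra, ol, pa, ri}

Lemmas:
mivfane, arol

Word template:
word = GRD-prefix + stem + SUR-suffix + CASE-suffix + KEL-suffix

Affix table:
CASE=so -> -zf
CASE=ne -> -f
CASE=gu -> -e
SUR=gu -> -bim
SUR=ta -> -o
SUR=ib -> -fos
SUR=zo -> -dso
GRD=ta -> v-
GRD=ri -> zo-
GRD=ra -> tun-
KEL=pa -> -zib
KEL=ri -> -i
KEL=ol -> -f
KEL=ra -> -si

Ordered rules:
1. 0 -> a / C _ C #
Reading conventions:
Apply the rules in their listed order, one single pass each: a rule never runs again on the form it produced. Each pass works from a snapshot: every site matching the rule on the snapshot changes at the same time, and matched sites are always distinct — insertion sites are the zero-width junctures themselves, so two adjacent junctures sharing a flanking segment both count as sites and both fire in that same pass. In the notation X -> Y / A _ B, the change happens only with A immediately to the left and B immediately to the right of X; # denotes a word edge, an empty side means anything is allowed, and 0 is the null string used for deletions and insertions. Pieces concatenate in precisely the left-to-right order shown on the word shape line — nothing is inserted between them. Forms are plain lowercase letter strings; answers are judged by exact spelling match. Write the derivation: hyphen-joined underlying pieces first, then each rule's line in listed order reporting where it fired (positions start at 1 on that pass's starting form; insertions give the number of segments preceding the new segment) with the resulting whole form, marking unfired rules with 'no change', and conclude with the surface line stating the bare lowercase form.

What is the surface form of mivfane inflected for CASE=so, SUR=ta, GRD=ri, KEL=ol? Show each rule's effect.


underlying: zo-mivfane-o-zf-f
1. 0 -> a / C _ C #: inserts after position(s) 12: zomivfaneozfaf
surface: zomivfaneozfaf


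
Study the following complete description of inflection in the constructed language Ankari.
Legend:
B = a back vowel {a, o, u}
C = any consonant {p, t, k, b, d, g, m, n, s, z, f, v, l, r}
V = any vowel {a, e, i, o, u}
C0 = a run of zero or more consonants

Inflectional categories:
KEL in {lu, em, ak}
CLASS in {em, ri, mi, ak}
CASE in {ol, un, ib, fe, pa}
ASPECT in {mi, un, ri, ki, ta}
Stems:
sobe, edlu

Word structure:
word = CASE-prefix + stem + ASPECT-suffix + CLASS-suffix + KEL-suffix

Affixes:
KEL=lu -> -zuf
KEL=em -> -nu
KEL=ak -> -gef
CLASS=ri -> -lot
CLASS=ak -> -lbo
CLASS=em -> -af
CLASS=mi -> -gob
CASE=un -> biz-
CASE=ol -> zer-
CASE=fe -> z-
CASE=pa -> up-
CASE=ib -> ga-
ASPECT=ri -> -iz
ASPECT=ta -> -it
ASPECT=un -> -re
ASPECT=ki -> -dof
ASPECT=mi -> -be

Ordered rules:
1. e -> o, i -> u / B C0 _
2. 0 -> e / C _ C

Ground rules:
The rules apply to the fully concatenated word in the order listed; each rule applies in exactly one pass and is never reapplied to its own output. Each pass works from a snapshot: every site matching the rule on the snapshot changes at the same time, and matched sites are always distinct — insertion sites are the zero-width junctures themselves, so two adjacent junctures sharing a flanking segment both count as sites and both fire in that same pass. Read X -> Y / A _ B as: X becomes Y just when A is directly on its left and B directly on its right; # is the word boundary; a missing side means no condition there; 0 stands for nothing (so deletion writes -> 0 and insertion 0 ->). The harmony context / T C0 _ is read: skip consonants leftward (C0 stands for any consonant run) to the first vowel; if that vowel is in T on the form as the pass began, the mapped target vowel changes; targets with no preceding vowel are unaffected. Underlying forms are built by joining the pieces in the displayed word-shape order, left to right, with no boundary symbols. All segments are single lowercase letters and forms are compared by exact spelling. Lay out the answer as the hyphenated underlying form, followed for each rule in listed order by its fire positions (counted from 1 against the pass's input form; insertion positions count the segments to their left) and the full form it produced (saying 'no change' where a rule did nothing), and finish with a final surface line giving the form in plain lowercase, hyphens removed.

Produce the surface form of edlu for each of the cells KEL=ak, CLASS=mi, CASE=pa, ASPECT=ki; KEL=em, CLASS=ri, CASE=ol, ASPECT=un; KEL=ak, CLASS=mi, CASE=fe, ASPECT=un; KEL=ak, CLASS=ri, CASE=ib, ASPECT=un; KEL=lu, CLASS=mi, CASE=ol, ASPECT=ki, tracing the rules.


cell KEL=ak, CLASS=mi, CASE=pa, ASPECT=ki:
underlying: up-edlu-dof-gob-gef
1. e -> o, i -> u / B C0 _: fires at position(s) 3, 14: upodludofgobgof
2. 0 -> e / C _ C: inserts after position(s) 4, 9, 12: upodeludofegobegof
surface: upodeludofegobegof

cell KEL=em, CLASS=ri, CASE=ol, ASPECT=un:
underlying: zer-edlu-re-lot-nu
1. e -> o, i -> u / B C0 _: fires at position(s) 9: zeredlurolotnu
2. 0 -> e / C _ C: inserts after position(s) 5, 12: zeredelurolotenu
surface: zeredelurolotenu

cell KEL=ak, CLASS=mi, CASE=fe, ASPECT=un:
underlying: z-edlu-re-gob-gef
1. e -> o, i -> u / B C0 _: fires at position(s) 7, 12: zedlurogobgof
2. 0 -> e / C _ C: inserts after position(s) 3, 10: zedelurogobegof
surface: zedelurogobegof

cell KEL=ak, CLASS=ri, CASE=ib, ASPECT=un:
underlying: ga-edlu-re-lot-gef
1. e -> o, i -> u / B C0 _: fires at position(s) 3, 8, 13: gaodlurolotgof
2. 0 -> e / C _ C: inserts after position(s) 4, 11: gaodelurolotegof
surface: gaodelurolotegof

cell KEL=lu, CLASS=mi, CASE=ol, ASPECT=ki:
underlying: zer-edlu-dof-gob-zuf
1. e -> o, i -> u / B C0 _: no change
2. 0 -> e / C _ C: inserts after position(s) 5, 10, 13: zeredeludofegobezuf
surface: zeredeludofegobezuf


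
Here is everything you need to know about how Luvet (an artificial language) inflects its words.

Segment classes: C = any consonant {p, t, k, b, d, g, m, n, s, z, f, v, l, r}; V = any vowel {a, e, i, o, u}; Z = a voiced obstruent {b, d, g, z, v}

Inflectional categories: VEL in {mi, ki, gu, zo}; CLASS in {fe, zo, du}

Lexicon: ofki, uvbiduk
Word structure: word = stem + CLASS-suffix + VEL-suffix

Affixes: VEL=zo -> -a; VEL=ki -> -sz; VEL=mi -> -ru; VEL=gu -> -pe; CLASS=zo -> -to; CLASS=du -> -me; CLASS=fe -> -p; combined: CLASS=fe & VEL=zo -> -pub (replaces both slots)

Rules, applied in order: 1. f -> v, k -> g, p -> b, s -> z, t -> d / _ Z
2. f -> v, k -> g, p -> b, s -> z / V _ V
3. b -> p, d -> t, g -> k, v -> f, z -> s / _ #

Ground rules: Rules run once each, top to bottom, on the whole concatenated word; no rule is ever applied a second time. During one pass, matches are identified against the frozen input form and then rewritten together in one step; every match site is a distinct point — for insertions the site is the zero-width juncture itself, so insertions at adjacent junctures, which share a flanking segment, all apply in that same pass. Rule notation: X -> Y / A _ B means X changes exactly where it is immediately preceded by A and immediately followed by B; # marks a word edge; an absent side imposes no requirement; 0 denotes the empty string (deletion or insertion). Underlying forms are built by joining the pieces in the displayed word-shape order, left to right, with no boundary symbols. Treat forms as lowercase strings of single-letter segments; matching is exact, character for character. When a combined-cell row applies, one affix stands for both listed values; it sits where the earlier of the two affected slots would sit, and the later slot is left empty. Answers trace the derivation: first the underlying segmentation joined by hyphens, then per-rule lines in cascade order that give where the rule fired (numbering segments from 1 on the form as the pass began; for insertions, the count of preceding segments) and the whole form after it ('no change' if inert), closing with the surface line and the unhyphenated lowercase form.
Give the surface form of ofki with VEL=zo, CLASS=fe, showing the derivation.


underlying: ofki-pub
1. f -> v, k -> g, p -> b, s -> z, t -> d / _ Z: no change
2. f -> v, k -> g, p -> b, s -> z / V _ V: fires at position(s) 5: ofkibub
3. b -> p, d -> t, g -> k, v -> f, z -> s / _ #: fires at position(s) 7: ofkibup
surface: ofkibup


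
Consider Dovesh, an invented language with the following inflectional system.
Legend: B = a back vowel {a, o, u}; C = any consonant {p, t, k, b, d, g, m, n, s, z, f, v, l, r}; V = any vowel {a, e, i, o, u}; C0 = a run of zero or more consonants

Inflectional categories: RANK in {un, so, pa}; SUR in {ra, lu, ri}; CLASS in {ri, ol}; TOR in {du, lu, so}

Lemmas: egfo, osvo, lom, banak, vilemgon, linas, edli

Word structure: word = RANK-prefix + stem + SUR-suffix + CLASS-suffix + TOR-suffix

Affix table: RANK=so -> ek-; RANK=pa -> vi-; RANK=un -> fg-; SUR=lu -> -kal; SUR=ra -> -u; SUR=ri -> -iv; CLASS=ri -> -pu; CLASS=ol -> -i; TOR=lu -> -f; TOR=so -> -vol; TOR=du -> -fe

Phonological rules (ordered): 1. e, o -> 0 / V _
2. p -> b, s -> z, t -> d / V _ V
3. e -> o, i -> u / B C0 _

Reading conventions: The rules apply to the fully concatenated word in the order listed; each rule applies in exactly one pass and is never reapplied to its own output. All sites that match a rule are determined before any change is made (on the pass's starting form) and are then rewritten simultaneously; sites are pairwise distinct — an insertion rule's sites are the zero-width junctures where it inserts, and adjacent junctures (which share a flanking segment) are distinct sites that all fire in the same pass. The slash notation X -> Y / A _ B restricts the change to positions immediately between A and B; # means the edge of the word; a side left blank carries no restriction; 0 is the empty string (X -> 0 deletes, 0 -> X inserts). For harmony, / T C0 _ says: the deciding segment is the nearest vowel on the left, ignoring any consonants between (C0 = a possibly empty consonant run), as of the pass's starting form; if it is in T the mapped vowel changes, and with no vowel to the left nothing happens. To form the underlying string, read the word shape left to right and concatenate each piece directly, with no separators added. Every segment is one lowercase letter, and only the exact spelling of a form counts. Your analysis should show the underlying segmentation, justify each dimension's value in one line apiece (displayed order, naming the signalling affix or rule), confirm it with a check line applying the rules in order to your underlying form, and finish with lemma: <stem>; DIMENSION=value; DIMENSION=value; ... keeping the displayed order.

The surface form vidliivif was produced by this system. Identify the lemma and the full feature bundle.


underlying: vi-edli-iv-i-f
RANK=pa - signalled by the affix vi-
SUR=ri - signalled by the affix -iv
CLASS=ol - signalled by the affix -i
TOR=lu - signalled by the affix -f
check: viedliivif -> vidliivif -> vidliivif -> vidliivif
lemma: edli; RANK=pa; SUR=ri; CLASS=ol; TOR=lu


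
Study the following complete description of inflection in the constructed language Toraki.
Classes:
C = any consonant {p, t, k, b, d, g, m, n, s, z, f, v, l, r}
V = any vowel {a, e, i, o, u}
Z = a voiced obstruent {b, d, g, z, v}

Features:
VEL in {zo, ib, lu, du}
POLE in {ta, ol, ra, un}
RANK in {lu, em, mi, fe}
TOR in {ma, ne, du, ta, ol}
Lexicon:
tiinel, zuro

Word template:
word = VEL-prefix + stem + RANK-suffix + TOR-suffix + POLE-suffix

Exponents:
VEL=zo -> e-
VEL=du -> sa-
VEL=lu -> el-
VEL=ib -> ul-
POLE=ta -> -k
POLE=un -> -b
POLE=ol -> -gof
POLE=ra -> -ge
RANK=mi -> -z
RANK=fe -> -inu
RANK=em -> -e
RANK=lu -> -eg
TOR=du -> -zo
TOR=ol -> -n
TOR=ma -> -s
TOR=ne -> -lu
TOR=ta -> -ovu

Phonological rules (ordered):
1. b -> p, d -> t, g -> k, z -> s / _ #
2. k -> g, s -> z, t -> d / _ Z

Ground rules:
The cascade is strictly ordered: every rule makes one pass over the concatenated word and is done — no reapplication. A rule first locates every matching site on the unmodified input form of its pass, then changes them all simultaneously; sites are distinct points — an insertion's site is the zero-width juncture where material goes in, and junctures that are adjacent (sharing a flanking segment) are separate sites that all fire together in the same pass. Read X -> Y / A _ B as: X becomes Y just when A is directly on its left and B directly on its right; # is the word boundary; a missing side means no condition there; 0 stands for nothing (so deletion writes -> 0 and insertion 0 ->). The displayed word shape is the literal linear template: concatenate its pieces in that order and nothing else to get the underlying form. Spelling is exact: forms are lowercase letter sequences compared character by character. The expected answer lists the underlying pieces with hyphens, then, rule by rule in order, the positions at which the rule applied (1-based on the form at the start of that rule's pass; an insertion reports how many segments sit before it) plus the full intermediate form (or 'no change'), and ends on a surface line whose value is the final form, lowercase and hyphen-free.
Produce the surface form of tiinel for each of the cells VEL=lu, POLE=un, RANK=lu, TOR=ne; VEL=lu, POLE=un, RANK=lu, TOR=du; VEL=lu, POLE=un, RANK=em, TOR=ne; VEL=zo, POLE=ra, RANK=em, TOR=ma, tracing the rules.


cell VEL=lu, POLE=un, RANK=lu, TOR=ne:
underlying: el-tiinel-eg-lu-b
1. b -> p, d -> t, g -> k, z -> s / _ #: fires at position(s) 13: eltiineleglup
2. k -> g, s -> z, t -> d / _ Z: no change
surface: eltiineleglup

cell VEL=lu, POLE=un, RANK=lu, TOR=du:
underlying: el-tiinel-eg-zo-b
1. b -> p, d -> t, g -> k, z -> s / _ #: fires at position(s) 13: eltiinelegzop
2. k -> g, s -> z, t -> d / _ Z: no change
surface: eltiinelegzop

cell VEL=lu, POLE=un, RANK=em, TOR=ne:
underlying: el-tiinel-e-lu-b
1. b -> p, d -> t, g -> k, z -> s / _ #: fires at position(s) 12: eltiinelelup
2. k -> g, s -> z, t -> d / _ Z: no change
surface: eltiinelelup

cell VEL=zo, POLE=ra, RANK=em, TOR=ma:
underlying: e-tiinel-e-s-ge
1. b -> p, d -> t, g -> k, z -> s / _ #: no change
2. k -> g, s -> z, t -> d / _ Z: fires at position(s) 9: etiinelezge
surface: etiinelezge


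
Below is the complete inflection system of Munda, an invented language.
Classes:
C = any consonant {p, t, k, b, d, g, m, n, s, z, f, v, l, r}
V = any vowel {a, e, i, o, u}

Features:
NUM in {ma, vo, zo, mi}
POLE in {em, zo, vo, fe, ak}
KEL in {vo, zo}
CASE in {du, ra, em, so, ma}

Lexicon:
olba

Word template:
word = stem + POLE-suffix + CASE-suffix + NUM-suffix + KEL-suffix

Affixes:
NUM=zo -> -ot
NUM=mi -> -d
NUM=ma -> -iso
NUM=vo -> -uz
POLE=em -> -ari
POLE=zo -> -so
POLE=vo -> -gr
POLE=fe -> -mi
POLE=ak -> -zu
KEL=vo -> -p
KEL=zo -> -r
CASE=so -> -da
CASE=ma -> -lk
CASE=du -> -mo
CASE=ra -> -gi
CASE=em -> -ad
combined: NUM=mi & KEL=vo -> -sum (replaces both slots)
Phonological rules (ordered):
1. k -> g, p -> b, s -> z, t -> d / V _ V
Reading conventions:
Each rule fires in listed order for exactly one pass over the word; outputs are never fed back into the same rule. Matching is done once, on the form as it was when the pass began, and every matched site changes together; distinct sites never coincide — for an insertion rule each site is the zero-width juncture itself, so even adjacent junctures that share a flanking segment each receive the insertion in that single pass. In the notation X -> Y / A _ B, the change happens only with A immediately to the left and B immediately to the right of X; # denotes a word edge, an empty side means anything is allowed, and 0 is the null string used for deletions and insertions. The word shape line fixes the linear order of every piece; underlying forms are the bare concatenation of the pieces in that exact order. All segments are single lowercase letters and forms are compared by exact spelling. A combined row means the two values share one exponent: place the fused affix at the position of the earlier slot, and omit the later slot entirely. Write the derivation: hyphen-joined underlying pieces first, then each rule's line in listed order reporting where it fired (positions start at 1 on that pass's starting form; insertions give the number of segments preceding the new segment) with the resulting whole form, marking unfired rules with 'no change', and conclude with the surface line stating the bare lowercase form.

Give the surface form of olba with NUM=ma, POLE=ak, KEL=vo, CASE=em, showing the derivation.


underlying: olba-zu-ad-iso-p
1. k -> g, p -> b, s -> z, t -> d / V _ V: fires at position(s) 10: olbazuadizop
surface: olbazuadizop


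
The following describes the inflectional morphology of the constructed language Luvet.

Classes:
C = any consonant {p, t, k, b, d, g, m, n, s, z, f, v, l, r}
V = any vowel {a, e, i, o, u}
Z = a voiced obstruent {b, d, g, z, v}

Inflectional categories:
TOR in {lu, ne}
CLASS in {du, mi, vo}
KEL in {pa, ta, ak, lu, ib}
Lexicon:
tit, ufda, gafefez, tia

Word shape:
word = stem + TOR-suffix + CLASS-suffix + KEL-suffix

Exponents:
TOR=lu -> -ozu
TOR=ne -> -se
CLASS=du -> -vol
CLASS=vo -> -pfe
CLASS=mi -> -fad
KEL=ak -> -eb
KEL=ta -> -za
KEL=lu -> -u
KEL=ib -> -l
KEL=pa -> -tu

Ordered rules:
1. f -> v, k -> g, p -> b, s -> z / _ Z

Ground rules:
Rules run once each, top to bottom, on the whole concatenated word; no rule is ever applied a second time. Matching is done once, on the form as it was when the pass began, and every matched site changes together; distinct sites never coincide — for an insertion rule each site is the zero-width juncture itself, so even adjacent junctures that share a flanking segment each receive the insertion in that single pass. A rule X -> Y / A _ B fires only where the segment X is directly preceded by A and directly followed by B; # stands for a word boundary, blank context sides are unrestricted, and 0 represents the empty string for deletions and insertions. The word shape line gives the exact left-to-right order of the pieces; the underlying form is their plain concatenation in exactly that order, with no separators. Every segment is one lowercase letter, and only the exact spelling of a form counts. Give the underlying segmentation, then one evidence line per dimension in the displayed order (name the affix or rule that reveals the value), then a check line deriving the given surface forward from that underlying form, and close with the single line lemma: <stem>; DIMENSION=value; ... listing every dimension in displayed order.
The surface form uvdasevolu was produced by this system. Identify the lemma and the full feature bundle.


underlying: ufda-se-vol-u
TOR=ne - signalled by the affix -se
CLASS=du - signalled by the affix -vol
KEL=lu - signalled by the affix -u
check: ufdasevolu -> uvdasevolu
lemma: ufda; TOR=ne; CLASS=du; KEL=lu


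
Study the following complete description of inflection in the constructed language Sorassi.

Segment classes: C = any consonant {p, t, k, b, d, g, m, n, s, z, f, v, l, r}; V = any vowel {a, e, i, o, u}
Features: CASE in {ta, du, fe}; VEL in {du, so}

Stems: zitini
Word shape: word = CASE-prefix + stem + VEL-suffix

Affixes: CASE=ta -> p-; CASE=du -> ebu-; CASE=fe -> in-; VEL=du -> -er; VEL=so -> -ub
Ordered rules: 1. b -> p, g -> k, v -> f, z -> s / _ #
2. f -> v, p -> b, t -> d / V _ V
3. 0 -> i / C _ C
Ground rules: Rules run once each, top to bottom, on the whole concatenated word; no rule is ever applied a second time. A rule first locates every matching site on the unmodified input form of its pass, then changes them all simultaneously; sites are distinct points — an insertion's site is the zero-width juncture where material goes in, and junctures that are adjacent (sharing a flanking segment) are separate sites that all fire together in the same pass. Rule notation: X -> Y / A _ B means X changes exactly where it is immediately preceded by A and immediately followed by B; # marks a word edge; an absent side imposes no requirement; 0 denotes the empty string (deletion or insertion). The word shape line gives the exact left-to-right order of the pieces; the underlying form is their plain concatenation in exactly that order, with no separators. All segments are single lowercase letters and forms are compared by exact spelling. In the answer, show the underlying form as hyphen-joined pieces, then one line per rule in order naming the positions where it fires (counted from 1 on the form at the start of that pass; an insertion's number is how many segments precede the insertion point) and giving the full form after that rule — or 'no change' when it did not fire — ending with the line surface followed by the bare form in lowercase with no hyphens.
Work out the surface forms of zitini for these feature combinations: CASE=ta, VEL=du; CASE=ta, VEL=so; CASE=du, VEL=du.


cell CASE=ta, VEL=du:
underlying: p-zitini-er
1. b -> p, g -> k, v -> f, z -> s / _ #: no change
2. f -> v, p -> b, t -> d / V _ V: fires at position(s) 4: pzidinier
3. 0 -> i / C _ C: inserts after position(s) 1: pizidinier
surface: pizidinier

cell CASE=ta, VEL=so:
underlying: p-zitini-ub
1. b -> p, g -> k, v -> f, z -> s / _ #: fires at position(s) 9: pzitiniup
2. f -> v, p -> b, t -> d / V _ V: fires at position(s) 4: pzidiniup
3. 0 -> i / C _ C: inserts after position(s) 1: pizidiniup
surface: pizidiniup

cell CASE=du, VEL=du:
underlying: ebu-zitini-er
1. b -> p, g -> k, v -> f, z -> s / _ #: no change
2. f -> v, p -> b, t -> d / V _ V: fires at position(s) 6: ebuzidinier
3. 0 -> i / C _ C: no change
surface: ebuzidinier


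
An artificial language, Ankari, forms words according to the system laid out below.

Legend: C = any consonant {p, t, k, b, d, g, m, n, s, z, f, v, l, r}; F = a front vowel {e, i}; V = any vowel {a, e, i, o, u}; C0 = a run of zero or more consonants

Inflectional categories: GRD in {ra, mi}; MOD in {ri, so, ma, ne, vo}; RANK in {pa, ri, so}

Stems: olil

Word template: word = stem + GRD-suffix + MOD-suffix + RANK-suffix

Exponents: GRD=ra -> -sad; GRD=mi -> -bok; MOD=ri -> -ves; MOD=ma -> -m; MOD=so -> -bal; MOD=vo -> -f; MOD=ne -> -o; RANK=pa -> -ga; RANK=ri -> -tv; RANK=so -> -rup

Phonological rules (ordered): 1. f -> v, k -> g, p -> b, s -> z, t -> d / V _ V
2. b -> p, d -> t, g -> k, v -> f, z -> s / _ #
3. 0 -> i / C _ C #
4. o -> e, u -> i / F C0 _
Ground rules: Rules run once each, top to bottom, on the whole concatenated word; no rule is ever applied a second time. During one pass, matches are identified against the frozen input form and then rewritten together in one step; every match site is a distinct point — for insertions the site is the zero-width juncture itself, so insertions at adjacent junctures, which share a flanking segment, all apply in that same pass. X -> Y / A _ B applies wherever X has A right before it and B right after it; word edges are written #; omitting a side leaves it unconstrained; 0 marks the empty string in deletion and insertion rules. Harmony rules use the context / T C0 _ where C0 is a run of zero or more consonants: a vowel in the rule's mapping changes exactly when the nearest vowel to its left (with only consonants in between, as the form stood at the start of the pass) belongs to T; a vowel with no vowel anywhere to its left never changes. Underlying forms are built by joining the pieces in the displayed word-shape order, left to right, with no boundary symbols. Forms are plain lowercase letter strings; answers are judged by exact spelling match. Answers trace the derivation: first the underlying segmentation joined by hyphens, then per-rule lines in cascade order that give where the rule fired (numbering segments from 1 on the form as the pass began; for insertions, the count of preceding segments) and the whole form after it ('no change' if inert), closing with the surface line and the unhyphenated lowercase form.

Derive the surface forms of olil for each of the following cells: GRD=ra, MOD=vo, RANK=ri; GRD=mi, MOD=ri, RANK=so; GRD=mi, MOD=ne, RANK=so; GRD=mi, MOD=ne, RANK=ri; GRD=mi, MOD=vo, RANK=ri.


cell GRD=ra, MOD=vo, RANK=ri:
underlying: olil-sad-f-tv
1. f -> v, k -> g, p -> b, s -> z, t -> d / V _ V: no change
2. b -> p, d -> t, g -> k, v -> f, z -> s / _ #: fires at position(s) 10: olilsadftf
3. 0 -> i / C _ C #: inserts after position(s) 9: olilsadftif
4. o -> e, u -> i / F C0 _: no change
surface: olilsadftif

cell GRD=mi, MOD=ri, RANK=so:
underlying: olil-bok-ves-rup
1. f -> v, k -> g, p -> b, s -> z, t -> d / V _ V: no change
2. b -> p, d -> t, g -> k, v -> f, z -> s / _ #: no change
3. 0 -> i / C _ C #: no change
4. o -> e, u -> i / F C0 _: fires at position(s) 6, 12: olilbekvesrip
surface: olilbekvesrip

cell GRD=mi, MOD=ne, RANK=so:
underlying: olil-bok-o-rup
1. f -> v, k -> g, p -> b, s -> z, t -> d / V _ V: fires at position(s) 7: olilbogorup
2. b -> p, d -> t, g -> k, v -> f, z -> s / _ #: no change
3. 0 -> i / C _ C #: no change
4. o -> e, u -> i / F C0 _: fires at position(s) 6: olilbegorup
surface: olilbegorup

cell GRD=mi, MOD=ne, RANK=ri:
underlying: olil-bok-o-tv
1. f -> v, k -> g, p -> b, s -> z, t -> d / V _ V: fires at position(s) 7: olilbogotv
2. b -> p, d -> t, g -> k, v -> f, z -> s / _ #: fires at position(s) 10: olilbogotf
3. 0 -> i / C _ C #: inserts after position(s) 9: olilbogotif
4. o -> e, u -> i / F C0 _: fires at position(s) 6: olilbegotif
surface: olilbegotif

cell GRD=mi, MOD=vo, RANK=ri:
underlying: olil-bok-f-tv
1. f -> v, k -> g, p -> b, s -> z, t -> d / V _ V: no change
2. b -> p, d -> t, g -> k, v -> f, z -> s / _ #: fires at position(s) 10: olilbokftf
3. 0 -> i / C _ C #: inserts after position(s) 9: olilbokftif
4. o -> e, u -> i / F C0 _: fires at position(s) 6: olilbekftif
surface: olilbekftif


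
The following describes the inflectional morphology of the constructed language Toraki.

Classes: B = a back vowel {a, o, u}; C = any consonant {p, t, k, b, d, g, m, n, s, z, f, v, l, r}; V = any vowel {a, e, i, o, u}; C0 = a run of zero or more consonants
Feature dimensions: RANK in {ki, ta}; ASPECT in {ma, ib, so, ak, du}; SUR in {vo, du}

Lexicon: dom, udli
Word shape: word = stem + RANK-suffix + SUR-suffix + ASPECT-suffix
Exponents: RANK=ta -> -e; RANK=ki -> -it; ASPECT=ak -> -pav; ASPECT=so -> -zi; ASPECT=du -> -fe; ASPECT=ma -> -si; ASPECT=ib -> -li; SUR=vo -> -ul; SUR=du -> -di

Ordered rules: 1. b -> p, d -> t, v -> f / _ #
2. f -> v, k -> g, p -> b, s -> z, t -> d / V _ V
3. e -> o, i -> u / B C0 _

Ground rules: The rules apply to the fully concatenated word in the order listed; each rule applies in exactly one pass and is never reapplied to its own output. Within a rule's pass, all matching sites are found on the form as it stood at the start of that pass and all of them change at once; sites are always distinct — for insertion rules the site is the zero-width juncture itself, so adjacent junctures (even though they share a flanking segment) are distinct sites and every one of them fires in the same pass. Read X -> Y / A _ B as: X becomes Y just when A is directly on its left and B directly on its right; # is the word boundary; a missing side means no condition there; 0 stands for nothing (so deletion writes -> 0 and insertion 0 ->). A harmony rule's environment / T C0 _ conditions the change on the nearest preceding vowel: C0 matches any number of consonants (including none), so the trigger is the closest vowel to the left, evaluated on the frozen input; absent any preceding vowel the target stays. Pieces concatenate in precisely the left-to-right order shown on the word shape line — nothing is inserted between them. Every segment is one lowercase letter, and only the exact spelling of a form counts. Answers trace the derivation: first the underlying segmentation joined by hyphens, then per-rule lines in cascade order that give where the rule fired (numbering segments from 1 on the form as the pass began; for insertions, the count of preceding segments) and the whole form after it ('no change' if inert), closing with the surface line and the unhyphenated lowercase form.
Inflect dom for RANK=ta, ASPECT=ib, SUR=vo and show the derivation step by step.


underlying: dom-e-ul-li
1. b -> p, d -> t, v -> f / _ #: no change
2. f -> v, k -> g, p -> b, s -> z, t -> d / V _ V: no change
3. e -> o, i -> u / B C0 _: fires at position(s) 4, 8: domoullu
surface: domoullu


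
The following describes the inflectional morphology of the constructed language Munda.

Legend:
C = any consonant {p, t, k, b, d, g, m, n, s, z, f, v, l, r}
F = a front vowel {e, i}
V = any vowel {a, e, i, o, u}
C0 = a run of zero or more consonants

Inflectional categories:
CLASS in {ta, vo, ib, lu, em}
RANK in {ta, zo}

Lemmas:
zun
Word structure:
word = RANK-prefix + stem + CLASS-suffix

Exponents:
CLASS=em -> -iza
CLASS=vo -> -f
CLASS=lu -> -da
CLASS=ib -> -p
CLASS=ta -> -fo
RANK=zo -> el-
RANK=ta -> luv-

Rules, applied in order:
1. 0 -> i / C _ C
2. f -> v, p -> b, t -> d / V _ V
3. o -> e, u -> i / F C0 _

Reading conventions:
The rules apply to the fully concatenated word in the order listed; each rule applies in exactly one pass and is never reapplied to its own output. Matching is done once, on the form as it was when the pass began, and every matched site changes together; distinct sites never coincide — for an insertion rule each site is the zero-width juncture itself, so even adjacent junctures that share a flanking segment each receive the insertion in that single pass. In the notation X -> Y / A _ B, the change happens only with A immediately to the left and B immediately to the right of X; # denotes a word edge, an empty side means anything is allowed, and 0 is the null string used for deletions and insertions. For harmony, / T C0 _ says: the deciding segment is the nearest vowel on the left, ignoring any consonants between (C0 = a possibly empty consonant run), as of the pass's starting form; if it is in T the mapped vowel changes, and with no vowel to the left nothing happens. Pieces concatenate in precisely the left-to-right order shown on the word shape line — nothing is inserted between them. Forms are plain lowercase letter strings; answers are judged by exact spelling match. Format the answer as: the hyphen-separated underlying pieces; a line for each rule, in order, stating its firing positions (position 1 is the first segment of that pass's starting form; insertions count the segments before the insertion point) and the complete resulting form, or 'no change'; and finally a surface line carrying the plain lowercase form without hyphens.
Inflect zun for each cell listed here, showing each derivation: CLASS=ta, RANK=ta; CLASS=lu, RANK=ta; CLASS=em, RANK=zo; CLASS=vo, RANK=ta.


cell CLASS=ta, RANK=ta:
underlying: luv-zun-fo
1. 0 -> i / C _ C: inserts after position(s) 3, 6: luvizunifo
2. f -> v, p -> b, t -> d / V _ V: fires at position(s) 9: luvizunivo
3. o -> e, u -> i / F C0 _: fires at position(s) 6, 10: luvizinive
surface: luvizinive

cell CLASS=lu, RANK=ta:
underlying: luv-zun-da
1. 0 -> i / C _ C: inserts after position(s) 3, 6: luvizunida
2. f -> v, p -> b, t -> d / V _ V: no change
3. o -> e, u -> i / F C0 _: fires at position(s) 6: luvizinida
surface: luvizinida

cell CLASS=em, RANK=zo:
underlying: el-zun-iza
1. 0 -> i / C _ C: inserts after position(s) 2: elizuniza
2. f -> v, p -> b, t -> d / V _ V: no change
3. o -> e, u -> i / F C0 _: fires at position(s) 5: eliziniza
surface: eliziniza

cell CLASS=vo, RANK=ta:
underlying: luv-zun-f
1. 0 -> i / C _ C: inserts after position(s) 3, 6: luvizunif
2. f -> v, p -> b, t -> d / V _ V: no change
3. o -> e, u -> i / F C0 _: fires at position(s) 6: luvizinif
surface: luvizinif


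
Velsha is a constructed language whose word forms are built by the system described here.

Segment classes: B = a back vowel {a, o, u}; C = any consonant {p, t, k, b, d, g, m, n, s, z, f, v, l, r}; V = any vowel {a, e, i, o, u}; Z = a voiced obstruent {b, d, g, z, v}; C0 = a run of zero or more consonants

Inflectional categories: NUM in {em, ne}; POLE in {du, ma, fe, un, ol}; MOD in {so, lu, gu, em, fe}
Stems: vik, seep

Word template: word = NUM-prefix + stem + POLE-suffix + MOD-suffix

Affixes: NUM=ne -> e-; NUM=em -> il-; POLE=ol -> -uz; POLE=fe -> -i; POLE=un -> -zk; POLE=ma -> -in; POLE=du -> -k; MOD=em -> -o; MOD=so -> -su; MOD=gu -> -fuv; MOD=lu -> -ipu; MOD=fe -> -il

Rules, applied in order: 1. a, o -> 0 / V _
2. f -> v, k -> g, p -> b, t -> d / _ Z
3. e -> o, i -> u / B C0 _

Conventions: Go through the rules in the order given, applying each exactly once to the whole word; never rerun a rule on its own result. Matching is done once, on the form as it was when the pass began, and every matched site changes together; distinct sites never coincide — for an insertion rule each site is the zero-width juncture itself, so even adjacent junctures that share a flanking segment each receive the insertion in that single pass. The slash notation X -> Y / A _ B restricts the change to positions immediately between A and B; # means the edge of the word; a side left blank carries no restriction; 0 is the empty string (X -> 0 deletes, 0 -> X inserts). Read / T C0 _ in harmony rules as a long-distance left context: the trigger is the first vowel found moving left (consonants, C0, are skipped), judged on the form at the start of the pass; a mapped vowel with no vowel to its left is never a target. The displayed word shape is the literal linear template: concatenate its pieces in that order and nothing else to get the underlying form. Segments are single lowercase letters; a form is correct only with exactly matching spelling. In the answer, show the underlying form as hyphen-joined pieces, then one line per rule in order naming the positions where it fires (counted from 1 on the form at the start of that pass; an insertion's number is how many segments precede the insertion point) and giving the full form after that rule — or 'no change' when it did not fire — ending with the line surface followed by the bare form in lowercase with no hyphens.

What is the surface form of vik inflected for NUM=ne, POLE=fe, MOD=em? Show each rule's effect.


underlying: e-vik-i-o
1. a, o -> 0 / V _: fires at position(s) 6: eviki
2. f -> v, k -> g, p -> b, t -> d / _ Z: no change
3. e -> o, i -> u / B C0 _: no change
surface: eviki


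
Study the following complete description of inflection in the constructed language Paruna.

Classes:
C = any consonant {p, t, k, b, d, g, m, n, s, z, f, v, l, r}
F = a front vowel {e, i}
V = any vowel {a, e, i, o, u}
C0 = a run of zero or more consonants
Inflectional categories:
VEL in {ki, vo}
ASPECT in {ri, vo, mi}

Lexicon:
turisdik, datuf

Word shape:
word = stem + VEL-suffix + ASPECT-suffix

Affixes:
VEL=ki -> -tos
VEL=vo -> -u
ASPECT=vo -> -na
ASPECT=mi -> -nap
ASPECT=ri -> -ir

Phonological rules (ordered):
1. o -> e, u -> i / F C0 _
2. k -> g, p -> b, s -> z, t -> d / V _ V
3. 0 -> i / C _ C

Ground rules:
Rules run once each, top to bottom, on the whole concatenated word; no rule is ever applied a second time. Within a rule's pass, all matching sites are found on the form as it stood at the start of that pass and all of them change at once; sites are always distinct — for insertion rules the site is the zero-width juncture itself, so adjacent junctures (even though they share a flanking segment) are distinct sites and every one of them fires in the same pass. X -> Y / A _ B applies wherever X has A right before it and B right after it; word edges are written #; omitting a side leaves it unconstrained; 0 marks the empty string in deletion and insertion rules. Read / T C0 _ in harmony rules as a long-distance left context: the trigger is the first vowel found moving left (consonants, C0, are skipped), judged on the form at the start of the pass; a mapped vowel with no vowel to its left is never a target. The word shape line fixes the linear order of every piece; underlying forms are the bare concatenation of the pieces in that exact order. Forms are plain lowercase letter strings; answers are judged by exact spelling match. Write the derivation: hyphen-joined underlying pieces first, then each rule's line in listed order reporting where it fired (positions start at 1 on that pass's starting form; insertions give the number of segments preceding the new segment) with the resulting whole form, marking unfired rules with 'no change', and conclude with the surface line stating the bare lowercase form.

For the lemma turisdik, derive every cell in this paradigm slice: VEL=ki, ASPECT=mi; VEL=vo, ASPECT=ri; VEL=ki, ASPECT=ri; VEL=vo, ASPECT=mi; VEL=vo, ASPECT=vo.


cell VEL=ki, ASPECT=mi:
underlying: turisdik-tos-nap
1. o -> e, u -> i / F C0 _: fires at position(s) 10: turisdiktesnap
2. k -> g, p -> b, s -> z, t -> d / V _ V: no change
3. 0 -> i / C _ C: inserts after position(s) 5, 8, 11: turisidikitesinap
surface: turisidikitesinap

cell VEL=vo, ASPECT=ri:
underlying: turisdik-u-ir
1. o -> e, u -> i / F C0 _: fires at position(s) 9: turisdikiir
2. k -> g, p -> b, s -> z, t -> d / V _ V: fires at position(s) 8: turisdigiir
3. 0 -> i / C _ C: inserts after position(s) 5: turisidigiir
surface: turisidigiir

cell VEL=ki, ASPECT=ri:
underlying: turisdik-tos-ir
1. o -> e, u -> i / F C0 _: fires at position(s) 10: turisdiktesir
2. k -> g, p -> b, s -> z, t -> d / V _ V: fires at position(s) 11: turisdiktezir
3. 0 -> i / C _ C: inserts after position(s) 5, 8: turisidikitezir
surface: turisidikitezir

cell VEL=vo, ASPECT=mi:
underlying: turisdik-u-nap
1. o -> e, u -> i / F C0 _: fires at position(s) 9: turisdikinap
2. k -> g, p -> b, s -> z, t -> d / V _ V: fires at position(s) 8: turisdiginap
3. 0 -> i / C _ C: inserts after position(s) 5: turisidiginap
surface: turisidiginap

cell VEL=vo, ASPECT=vo:
underlying: turisdik-u-na
1. o -> e, u -> i / F C0 _: fires at position(s) 9: turisdikina
2. k -> g, p -> b, s -> z, t -> d / V _ V: fires at position(s) 8: turisdigina
3. 0 -> i / C _ C: inserts after position(s) 5: turisidigina
surface: turisidigina
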